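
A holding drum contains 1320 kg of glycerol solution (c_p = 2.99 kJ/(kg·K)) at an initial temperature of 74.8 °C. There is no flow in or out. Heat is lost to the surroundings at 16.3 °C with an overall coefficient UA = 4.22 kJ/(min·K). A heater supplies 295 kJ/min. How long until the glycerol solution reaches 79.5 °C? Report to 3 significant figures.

497 min

Lumped-capacitance energy balance: M c_p dT/dt = UA(T_amb − T) + Q̇.
τ = M c_p/UA = 935.26 min; T_ss = T_amb + Q̇/UA = 16.3 + 295/4.22 = 86.205 °C.
T(t) = T_ss + (T₀ − T_ss)e^(−t/τ); set T = 79.5:
t = −τ ln[(T − T_ss)/(T₀ − T_ss)] = −935.26 · ln(0.58791) = 496.80 min.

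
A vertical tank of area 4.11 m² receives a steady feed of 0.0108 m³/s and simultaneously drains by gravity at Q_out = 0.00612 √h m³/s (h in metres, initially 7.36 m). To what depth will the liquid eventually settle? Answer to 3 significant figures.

Accumulation of liquid (constant cross-section A): A dh/dt = Q_in − 0.00612 √h. At steady state dh/dt = 0:
Q_in = 0.00612 √h_ss ⇒ √h_ss = 0.0108/0.00612 = 1.7647.
h_ss = 1.7647² = 3.1142 m. (Since h₀ = 7.36 m > h_ss, the level will fall toward this value.)

3.11 m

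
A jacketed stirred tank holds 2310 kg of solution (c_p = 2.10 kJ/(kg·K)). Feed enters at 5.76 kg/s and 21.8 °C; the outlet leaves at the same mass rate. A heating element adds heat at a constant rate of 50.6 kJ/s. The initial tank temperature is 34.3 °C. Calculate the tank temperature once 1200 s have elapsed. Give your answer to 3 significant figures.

Heat balance on the well-mixed liquid: M c_p dT/dt = ṁ c_p (T_in − T) + 50.6.
Rearrange: dT/dt = (T_ss − T)/τ with τ = M/ṁ = 401.04 s and T_ss = T_in + Q̇/(ṁ c_p) = 25.983 °C.
This is linear first-order; T(t) = T_ss + (T₀ − T_ss) e^(−t/τ).
T(1200) = 25.983 + (8.3168)·e^(−1200/401.04) = 25.983 + (8.3168)·0.050177 = 26.401 °C.

26.4 °C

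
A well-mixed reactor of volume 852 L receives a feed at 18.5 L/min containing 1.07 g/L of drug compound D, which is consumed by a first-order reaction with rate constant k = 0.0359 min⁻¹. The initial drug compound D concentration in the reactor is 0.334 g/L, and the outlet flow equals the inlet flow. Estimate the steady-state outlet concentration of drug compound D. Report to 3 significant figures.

0.403 g/L

Accumulation = in − out − consumed: V dC/dt = Q C_in − Q C − k V C.
At steady state: 0 = Q C_in − (Q + kV) C_ss, so C_ss = Q C_in/(Q + kV).
C_ss = 18.5·1.07/(18.5 + 0.0359·852) = 19.795/49.087 = 0.40327 g/L.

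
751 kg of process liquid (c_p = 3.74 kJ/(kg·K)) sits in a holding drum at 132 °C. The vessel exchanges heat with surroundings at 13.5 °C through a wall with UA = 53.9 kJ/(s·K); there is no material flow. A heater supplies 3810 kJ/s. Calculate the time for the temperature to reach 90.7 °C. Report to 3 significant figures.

Energy balance: M c_p dT/dt = −UA(T − T_amb) + Q̇.
τ = M c_p/UA = 52.110 s; T_ss = T_amb + Q̇/UA = 13.5 + 3810/53.9 = 84.186 °C.
T(t) = T_ss + (T₀ − T_ss)e^(−t/τ); set T = 90.7:
t = −τ ln[(T − T_ss)/(T₀ − T_ss)] = −52.110 · ln(0.13623) = 103.88 s.

104 s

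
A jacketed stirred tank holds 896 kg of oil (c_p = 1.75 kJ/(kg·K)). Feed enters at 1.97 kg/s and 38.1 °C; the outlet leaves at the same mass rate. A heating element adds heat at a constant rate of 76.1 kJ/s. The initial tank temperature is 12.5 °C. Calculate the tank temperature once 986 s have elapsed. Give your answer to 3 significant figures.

Energy balance: M c_p dT/dt = ṁ c_p (T_in − T) + 76.1.
Rearrange: dT/dt = (T_ss − T)/τ with τ = M/ṁ = 454.82 s and T_ss = T_in + Q̇/(ṁ c_p) = 60.174 °C.
This is linear first-order; T(t) = T_ss + (T₀ − T_ss) e^(−t/τ).
T(986) = 60.174 + (-47.674)·e^(−986/454.82) = 60.174 + (-47.674)·0.11442 = 54.719 °C.

54.7 °C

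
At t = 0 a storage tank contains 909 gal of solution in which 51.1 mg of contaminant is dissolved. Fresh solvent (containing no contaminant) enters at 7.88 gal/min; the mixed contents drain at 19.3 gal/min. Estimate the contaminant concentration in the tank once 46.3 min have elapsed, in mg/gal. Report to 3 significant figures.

0.0308 mg/gal

Total volume: dV/dt = Q_in − Q_out = -11.420 gal/min, so V(t) = 909 − 11.420 t and V(46.3) = 380.25 gal.
Solute balance: dm/dt = 0 − Q_out C = −Q_out m/V(t).
dm/m = −Q_out dt/(V₀ − 11.420 t); integrating gives ln(m/m₀) = −(Q_out/(Q_in−Q_out)) ln(V/V₀).
m = m₀ (V₀/V)^(Q_out/(Q_in−Q_out)) = 51.1 × (909/380.25)^(-1.6900) = 11.716 mg.
C = m/V = 11.716/380.25 = 0.030810 mg/gal.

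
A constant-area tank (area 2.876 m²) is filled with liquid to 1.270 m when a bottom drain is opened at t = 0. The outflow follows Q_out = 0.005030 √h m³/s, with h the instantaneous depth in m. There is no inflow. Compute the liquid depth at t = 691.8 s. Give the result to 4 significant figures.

Accumulation of liquid (constant cross-section A): A dh/dt = −0.005030 √h.
This is separable: 2 d(√h)/dt = −0.005030/A, so √h = √h₀ − (0.005030/(2A)) t.
√h = √1.270 − 0.005030·691.8/(2·2.876) = 1.12694 − 0.604964 = 0.521979.
h = 0.521979² = 0.272462 m.

0.2725 m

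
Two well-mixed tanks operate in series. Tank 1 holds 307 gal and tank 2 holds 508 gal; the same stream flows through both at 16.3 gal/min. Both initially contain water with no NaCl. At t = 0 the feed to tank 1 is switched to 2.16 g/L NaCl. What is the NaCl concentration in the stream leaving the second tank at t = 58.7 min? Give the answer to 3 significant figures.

Time constants: τᵢ = Vᵢ/Q for each well-mixed tank.
τ₁ = 307/16.3 = 18.834 min; τ₂ = 508/16.3 = 31.166 min.
Solving the cascade with C₁(0)=C₂(0)=0 gives C₂(t) = C_in[1 − (τ₁ e^(−t/τ₁) − τ₂ e^(−t/τ₂))/(τ₁ − τ₂)].
At t = 58.7: e^(−t/τ₁) = 0.044306, e^(−t/τ₂) = 0.15206.
C₂ = 2.16·[1 − (18.834·0.044306 − 31.166·0.15206)/(-12.331)] = 2.16·0.68336 = 1.4761 g/L.

1.48 g/L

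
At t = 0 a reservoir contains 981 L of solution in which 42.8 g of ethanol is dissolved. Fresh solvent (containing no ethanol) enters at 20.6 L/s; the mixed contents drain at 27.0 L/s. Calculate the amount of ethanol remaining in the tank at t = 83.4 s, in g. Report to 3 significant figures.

Let m(t) be the amount of ethanol. Volume: V(t) = V₀ + (Q_in − Q_out) t = 981 − 6.4000 t; V(83.4) = 447.24 L.
No ethanol enters, so dm/dt = −Q_out · (m/V).
Separate: dm/m = −Q_out dt/V(t) ⇒ ln(m/m₀) = −(Q_out/(Q_in−Q_out)) ln(V/V₀).
m = m₀ (V₀/V)^(Q_out/(Q_in−Q_out)) = 42.8 × (981/447.24)^(-4.2188) = 1.5571 g.

1.56 g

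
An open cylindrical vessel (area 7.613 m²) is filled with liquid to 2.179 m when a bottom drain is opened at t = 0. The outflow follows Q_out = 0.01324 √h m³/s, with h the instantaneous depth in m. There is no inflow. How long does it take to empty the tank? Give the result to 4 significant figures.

1698 s

Unsteady balance on liquid volume: A dh/dt = −0.01324 √h.
This is separable: 2 d(√h)/dt = −0.01324/A, so √h = √h₀ − (0.01324/(2A)) t.
Set h = 0: 2√h₀ = (0.01324/A) t_empty ⇒ t_empty = 2A√h₀/0.01324.
t_empty = 2·7.613·√2.179/0.01324 = 15.2260·1.47614/0.01324 = 1697.57 s.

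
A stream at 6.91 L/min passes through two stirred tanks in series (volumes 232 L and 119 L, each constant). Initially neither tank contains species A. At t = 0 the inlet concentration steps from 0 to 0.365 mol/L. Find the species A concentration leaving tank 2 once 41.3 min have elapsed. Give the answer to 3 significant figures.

0.181 mol/L

Species balance on tank i: dCᵢ/dt = (Cᵢ₋₁ − Cᵢ)/τᵢ with τᵢ = Vᵢ/Q.
τ₁ = 232/6.91 = 33.575 min; τ₂ = 119/6.91 = 17.221 min.
Tank 1: C₁ = C_in(1 − e^(−t/τ₁)). Tank 2 (τ₁ ≠ τ₂): C₂ = C_in[1 − (τ₁ e^(−t/τ₁) − τ₂ e^(−t/τ₂))/(τ₁ − τ₂)].
At t = 41.3: e^(−t/τ₁) = 0.29226, e^(−t/τ₂) = 0.090884.
C₂ = 0.365·[1 − (33.575·0.29226 − 17.221·0.090884)/(16.353)] = 0.365·0.49566 = 0.18092 mol/L.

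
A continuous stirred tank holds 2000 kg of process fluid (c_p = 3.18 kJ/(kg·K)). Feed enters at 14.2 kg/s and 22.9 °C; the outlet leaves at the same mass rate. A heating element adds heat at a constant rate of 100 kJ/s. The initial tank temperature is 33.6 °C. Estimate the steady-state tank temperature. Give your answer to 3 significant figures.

25.1 °C

M c_p dT/dt = ṁ c_p (T_in − T) + Q̇.
At steady state dT/dt = 0 ⇒ T_ss = T_in + Q̇/(ṁ c_p) = 22.9 + 100/(14.2·3.18) = 25.115 °C.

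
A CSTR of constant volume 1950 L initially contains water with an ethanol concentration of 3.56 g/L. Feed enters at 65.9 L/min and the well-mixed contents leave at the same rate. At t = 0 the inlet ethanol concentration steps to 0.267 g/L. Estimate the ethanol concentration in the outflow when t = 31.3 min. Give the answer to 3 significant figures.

1.41 g/L

Mass balance on the solute (V constant): V dC/dt = Q(C_in − C).
Time constant τ = V/Q = 1950/65.9 = 29.590 min.
This is linear first-order; C(t) = C_in + (C₀ − C_in) e^(−t/τ).
C(31.3) = 0.267 + (3.56 − 0.267)·e^(−31.3/29.590) = 0.267 + (3.2930)·0.34723 = 1.4104 g/L.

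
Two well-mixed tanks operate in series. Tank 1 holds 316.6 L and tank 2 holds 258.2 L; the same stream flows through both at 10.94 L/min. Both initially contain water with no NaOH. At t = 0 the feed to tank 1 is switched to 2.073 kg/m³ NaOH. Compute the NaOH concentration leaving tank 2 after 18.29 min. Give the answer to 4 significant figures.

0.3223 kg/m³

Time constants: τᵢ = Vᵢ/Q for each well-mixed tank.
τ₁ = 316.6/10.94 = 28.9397 min; τ₂ = 258.2/10.94 = 23.6015 min.
Solving the cascade with C₁(0)=C₂(0)=0 gives C₂(t) = C_in[1 − (τ₁ e^(−t/τ₁) − τ₂ e^(−t/τ₂))/(τ₁ − τ₂)].
At t = 18.29: e^(−t/τ₁) = 0.531525, e^(−t/τ₂) = 0.460726.
C₂ = 2.073·[1 − (28.9397·0.531525 − 23.6015·0.460726)/(5.33821)] = 2.073·0.155454 = 0.322256 kg/m³.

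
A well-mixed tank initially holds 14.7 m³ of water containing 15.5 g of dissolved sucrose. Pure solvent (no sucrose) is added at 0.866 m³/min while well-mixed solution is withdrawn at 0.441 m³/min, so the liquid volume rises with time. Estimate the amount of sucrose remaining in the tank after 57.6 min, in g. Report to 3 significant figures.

5.60 g

Total volume: dV/dt = Q_in − Q_out = 0.42500 m³/min, so V(t) = 14.7 + 0.42500 t and V(57.6) = 39.180 m³.
No sucrose enters, so dm/dt = −Q_out · (m/V).
Separate: dm/m = −Q_out dt/V(t) ⇒ ln(m/m₀) = −(Q_out/(Q_in−Q_out)) ln(V/V₀).
m = m₀ (V₀/V)^(Q_out/(Q_in−Q_out)) = 15.5 × (14.7/39.180)^(1.0376) = 5.6048 g.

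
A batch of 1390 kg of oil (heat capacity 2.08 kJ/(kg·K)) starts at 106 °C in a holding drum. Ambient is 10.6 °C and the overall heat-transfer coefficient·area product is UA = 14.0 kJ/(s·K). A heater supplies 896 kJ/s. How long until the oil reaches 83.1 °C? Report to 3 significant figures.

Unsteady energy balance on the tank contents: M c_p dT/dt = −UA(T − T_amb) + Q̇.
τ = M c_p/UA = 206.51 s; T_ss = T_amb + Q̇/UA = 10.6 + 896/14.0 = 74.600 °C.
T(t) = T_ss + (T₀ − T_ss)e^(−t/τ); set T = 83.1:
t = −τ ln[(T − T_ss)/(T₀ − T_ss)] = −206.51 · ln(0.27070) = 269.86 s.

270 s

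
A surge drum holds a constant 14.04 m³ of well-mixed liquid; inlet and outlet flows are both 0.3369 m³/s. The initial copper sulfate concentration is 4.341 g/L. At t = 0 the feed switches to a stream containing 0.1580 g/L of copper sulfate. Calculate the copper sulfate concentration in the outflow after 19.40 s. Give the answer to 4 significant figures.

Unsteady species balance (constant V, well mixed): V dC/dt = Q(C_in − C).
So dC/dt = (C_in − C)/τ with τ = V/Q = 14.04/0.3369 = 41.6741 s.
This is linear first-order; C(t) = C_in + (C₀ − C_in) e^(−t/τ).
C(19.40) = 0.1580 + (4.341 − 0.1580)·e^(−19.40/41.6741) = 0.1580 + (4.18300)·0.627810 = 2.78413 g/L.

2.784 g/L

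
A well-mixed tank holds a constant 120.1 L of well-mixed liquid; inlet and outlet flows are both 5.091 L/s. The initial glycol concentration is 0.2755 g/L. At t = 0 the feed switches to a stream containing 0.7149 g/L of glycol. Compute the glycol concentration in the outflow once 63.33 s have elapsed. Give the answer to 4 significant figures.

Transient balance on the dissolved component: V dC/dt = Q(C_in − C).
So dC/dt = (C_in − C)/τ with τ = V/Q = 120.1/5.091 = 23.5907 s.
C approaches C_in exponentially: C(t) = C_in + (C₀ − C_in) e^(−t/τ).
C(63.33) = 0.7149 + (0.2755 − 0.7149)·e^(−63.33/23.5907) = 0.7149 + (-0.439400)·0.0682527 = 0.684910 g/L.

0.6849 g/L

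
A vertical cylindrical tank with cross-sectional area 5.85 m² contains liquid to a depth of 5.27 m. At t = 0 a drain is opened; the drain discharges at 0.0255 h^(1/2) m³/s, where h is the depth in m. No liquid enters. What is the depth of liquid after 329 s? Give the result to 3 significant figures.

With no inflow, A dh/dt = −0.0255 √h.
This is separable: 2 d(√h)/dt = −0.0255/A, so √h = √h₀ − (0.0255/(2A)) t.
√h = √5.27 − 0.0255·329/(2·5.85) = 2.2956 − 0.71705 = 1.5786.
h = 1.5786² = 2.4920 m.

2.49 m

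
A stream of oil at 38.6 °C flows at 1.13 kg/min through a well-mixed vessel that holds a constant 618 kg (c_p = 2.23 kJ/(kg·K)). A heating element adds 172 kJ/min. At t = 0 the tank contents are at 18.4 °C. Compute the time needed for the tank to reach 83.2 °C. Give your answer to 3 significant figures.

721 min

M c_p dT/dt = ṁ c_p (T_in − T) + Q̇.
τ = M/ṁ = 546.90 min; T_ss = T_in + Q̇/(ṁ c_p) = 106.86 °C.
T(t) = T_ss + (T₀ − T_ss) e^(−t/τ). Set T = 83.2:
e^(−t/τ) = (83.2 − 106.86)/(18.4 − 106.86) = 0.26744
t = −546.90 · ln(0.26744) = 721.29 min.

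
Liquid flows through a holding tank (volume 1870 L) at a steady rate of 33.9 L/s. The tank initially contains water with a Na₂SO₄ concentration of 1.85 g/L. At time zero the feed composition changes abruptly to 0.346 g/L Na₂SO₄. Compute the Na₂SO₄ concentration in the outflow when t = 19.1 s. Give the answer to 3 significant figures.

1.41 g/L

Transient balance on the dissolved component: V dC/dt = Q(C_in − C).
Rewrite as dC/dt + C/τ = C_in/τ, τ = V/Q = 55.162 s.
This is linear first-order; C(t) = C_in + (C₀ − C_in) e^(−t/τ).
C(19.1) = 0.346 + (1.85 − 0.346)·e^(−19.1/55.162) = 0.346 + (1.5040)·0.70733 = 1.4098 g/L.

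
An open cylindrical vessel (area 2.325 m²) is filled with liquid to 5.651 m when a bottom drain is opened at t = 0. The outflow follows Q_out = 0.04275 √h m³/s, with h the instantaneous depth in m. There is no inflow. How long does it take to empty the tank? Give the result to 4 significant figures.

A dh/dt = −Q_out = −0.04275 √h.
This is separable: 2 d(√h)/dt = −0.04275/A, so √h = √h₀ − (0.04275/(2A)) t.
Tank is empty when √h = 0: t_empty = 2A√h₀/0.04275.
t_empty = 2·2.325·√5.651/0.04275 = 4.65000·2.37718/0.04275 = 258.571 s.

258.6 s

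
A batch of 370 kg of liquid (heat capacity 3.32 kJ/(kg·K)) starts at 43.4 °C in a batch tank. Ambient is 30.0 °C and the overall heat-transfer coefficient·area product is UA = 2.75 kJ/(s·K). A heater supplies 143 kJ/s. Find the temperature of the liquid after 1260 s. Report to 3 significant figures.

79.7 °C

M c_p dT/dt = −UA(T − T_amb) + Q̇.
dT/dt = (T_ss − T)/τ with T_ss = T_amb + Q̇/UA = 30.0 + 143/2.75 = 82.000 °C, τ = M c_p/UA = 370·3.32/2.75 = 446.69 s.
Integrating: T(t) = T_ss + (T₀ − T_ss) e^(−t/τ).
T(1260) = 82.000 + (-38.600)·0.059562 = 79.701 °C.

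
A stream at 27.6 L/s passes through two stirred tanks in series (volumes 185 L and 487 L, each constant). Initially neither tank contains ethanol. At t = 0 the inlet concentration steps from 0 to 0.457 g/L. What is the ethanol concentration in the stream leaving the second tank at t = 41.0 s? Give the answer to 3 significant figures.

0.385 g/L

Species balance on tank i: dCᵢ/dt = (Cᵢ₋₁ − Cᵢ)/τᵢ with τᵢ = Vᵢ/Q.
τ₁ = 185/27.6 = 6.7029 s; τ₂ = 487/27.6 = 17.645 s.
Tank 1: C₁ = C_in(1 − e^(−t/τ₁)). Tank 2 (τ₁ ≠ τ₂): C₂ = C_in[1 − (τ₁ e^(−t/τ₁) − τ₂ e^(−t/τ₂))/(τ₁ − τ₂)].
At t = 41.0: e^(−t/τ₁) = 0.0022056, e^(−t/τ₂) = 0.097919.
C₂ = 0.457·[1 − (6.7029·0.0022056 − 17.645·0.097919)/(-10.942)] = 0.457·0.84345 = 0.38546 g/L.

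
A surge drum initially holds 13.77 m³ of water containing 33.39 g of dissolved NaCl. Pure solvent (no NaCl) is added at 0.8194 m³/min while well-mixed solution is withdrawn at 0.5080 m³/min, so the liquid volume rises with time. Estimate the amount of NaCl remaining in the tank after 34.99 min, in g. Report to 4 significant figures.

12.90 g

Total volume: dV/dt = Q_in − Q_out = 0.311400 m³/min, so V(t) = 13.77 + 0.311400 t and V(34.99) = 24.6659 m³.
Species balance (pure solvent in): dm/dt = −Q_out · m/V(t).
dm/m = −Q_out dt/(V₀ + 0.311400 t); integrating gives ln(m/m₀) = −(Q_out/(Q_in−Q_out)) ln(V/V₀).
m = m₀ (V₀/V)^(Q_out/(Q_in−Q_out)) = 33.39 × (13.77/24.6659)^(1.63134) = 12.9009 g.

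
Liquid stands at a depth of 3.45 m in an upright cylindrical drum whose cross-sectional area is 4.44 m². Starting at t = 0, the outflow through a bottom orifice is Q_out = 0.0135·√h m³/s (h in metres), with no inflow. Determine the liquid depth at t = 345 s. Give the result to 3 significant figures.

Accumulation of liquid (constant cross-section A): A dh/dt = −0.0135 √h.
Separate and integrate: 2(√h − √h₀) = −(0.0135/A) t.
√h = √3.45 − 0.0135·345/(2·4.44) = 1.8574 − 0.52449 = 1.3329.
h = 1.3329² = 1.7767 m.

1.78 m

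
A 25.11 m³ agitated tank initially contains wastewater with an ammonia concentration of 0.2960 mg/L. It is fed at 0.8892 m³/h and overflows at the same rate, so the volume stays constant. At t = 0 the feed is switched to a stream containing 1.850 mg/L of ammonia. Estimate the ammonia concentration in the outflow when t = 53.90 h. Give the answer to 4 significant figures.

Species balance on the tank: V dC/dt = Q(C_in − C).
Rewrite as dC/dt + C/τ = C_in/τ, τ = V/Q = 28.2389 h.
Solution: C(t) = C_in + (C₀ − C_in) e^(−t/τ).
C(53.90) = 1.850 + (0.2960 − 1.850)·e^(−53.90/28.2389) = 1.850 + (-1.55400)·0.148271 = 1.61959 mg/L.

1.620 mg/L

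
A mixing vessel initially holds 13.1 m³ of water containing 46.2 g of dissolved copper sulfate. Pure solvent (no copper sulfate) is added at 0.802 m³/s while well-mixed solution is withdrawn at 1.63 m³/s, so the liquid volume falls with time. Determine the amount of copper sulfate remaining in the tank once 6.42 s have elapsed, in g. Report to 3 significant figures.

16.6 g

Total volume: dV/dt = Q_in − Q_out = -0.82800 m³/s, so V(t) = 13.1 − 0.82800 t and V(6.42) = 7.7842 m³.
No copper sulfate enters, so dm/dt = −Q_out · (m/V).
Separate: dm/m = −Q_out dt/V(t) ⇒ ln(m/m₀) = −(Q_out/(Q_in−Q_out)) ln(V/V₀).
m = m₀ (V₀/V)^(Q_out/(Q_in−Q_out)) = 46.2 × (13.1/7.7842)^(-1.9686) = 16.582 g.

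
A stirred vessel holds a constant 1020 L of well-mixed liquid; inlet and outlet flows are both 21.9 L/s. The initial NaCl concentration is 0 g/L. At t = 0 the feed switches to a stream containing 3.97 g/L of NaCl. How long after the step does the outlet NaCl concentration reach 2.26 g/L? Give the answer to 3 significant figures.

39.2 s

Species balance: V dC/dt = Q(C_in − C) ⇒ τ = V/Q = 46.575 s.
C(t) = C_in + (C₀ − C_in) e^(−t/τ). Set C = 2.26 and solve for t:
e^(−t/τ) = (C − C_in)/(C₀ − C_in) = (2.26 − 3.97)/(0 − 3.97) = 0.43073
t = −τ ln(…) = 46.575 × 0.84227 = 39.229 s.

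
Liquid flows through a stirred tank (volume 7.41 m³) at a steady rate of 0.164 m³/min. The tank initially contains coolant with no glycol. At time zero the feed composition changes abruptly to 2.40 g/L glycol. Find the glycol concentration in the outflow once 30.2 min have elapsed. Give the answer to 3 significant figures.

Accumulation = in − out for the solute gives V dC/dt = Q(C_in − C).
Time constant τ = V/Q = 7.41/0.164 = 45.183 min.
This is linear first-order; C(t) = C_in + (C₀ − C_in) e^(−t/τ).
C(30.2) = 2.40 + (0 − 2.40)·e^(−30.2/45.183) = 2.40 + (-2.4000)·0.51253 = 1.1699 g/L.

1.17 g/L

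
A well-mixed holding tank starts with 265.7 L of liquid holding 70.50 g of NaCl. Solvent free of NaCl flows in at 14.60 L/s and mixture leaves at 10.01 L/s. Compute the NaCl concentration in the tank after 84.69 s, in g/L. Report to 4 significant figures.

0.01509 g/L

Let m(t) be the amount of NaCl. Volume: V(t) = V₀ + (Q_in − Q_out) t = 265.7 + 4.59000 t; V(84.69) = 654.427 L.
No NaCl enters, so dm/dt = −Q_out · (m/V).
dm/m = −Q_out dt/(V₀ + 4.59000 t); integrating gives ln(m/m₀) = −(Q_out/(Q_in−Q_out)) ln(V/V₀).
m = m₀ (V₀/V)^(Q_out/(Q_in−Q_out)) = 70.50 × (265.7/654.427)^(2.18083) = 9.87327 g.
C = m/V = 9.87327/654.427 = 0.0150869 g/L.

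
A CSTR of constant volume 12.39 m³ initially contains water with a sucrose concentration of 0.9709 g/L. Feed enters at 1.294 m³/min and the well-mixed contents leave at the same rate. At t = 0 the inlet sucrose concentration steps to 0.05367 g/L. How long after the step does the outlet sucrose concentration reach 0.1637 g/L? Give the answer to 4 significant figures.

Accumulation = in − out for the solute gives V dC/dt = Q(C_in − C), so τ = V/Q = 9.57496 min.
C(t) = C_in + (C₀ − C_in) e^(−t/τ). Set C = 0.1637 and solve for t:
e^(−t/τ) = (C − C_in)/(C₀ − C_in) = (0.1637 − 0.05367)/(0.9709 − 0.05367) = 0.119959
t = −τ ln(…) = 9.57496 × 2.12061 = 20.3047 min.

20.30 min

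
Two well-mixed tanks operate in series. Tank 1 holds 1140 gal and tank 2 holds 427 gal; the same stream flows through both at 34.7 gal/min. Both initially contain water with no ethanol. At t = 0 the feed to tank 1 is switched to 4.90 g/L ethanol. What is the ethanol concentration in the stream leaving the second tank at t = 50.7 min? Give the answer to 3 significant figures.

3.27 g/L

Each tank obeys Vᵢ dCᵢ/dt = Q(Cᵢ₋₁ − Cᵢ), so τᵢ = Vᵢ/Q.
τ₁ = 1140/34.7 = 32.853 min; τ₂ = 427/34.7 = 12.305 min.
Solving the cascade with C₁(0)=C₂(0)=0 gives C₂(t) = C_in[1 − (τ₁ e^(−t/τ₁) − τ₂ e^(−t/τ₂))/(τ₁ − τ₂)].
At t = 50.7: e^(−t/τ₁) = 0.21369, e^(−t/τ₂) = 0.016243.
C₂ = 4.90·[1 − (32.853·0.21369 − 12.305·0.016243)/(20.548)] = 4.90·0.66807 = 3.2735 g/L.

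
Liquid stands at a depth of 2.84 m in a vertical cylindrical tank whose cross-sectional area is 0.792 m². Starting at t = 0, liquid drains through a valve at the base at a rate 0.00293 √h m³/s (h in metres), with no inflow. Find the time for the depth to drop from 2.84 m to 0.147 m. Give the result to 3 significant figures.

704 s

A dh/dt = −Q_out = −0.00293 √h.
∫ h^(−1/2) dh = −(0.00293/A) ∫ dt, giving 2√h = 2√h₀ − (0.00293/A) t.
t = 2A(√h₀ − √h)/0.00293 = 2·0.792·(√2.84 − √0.147)/0.00293
  = 1.5840 × (1.6852 − 0.38341) / 0.00293 = 703.78 s.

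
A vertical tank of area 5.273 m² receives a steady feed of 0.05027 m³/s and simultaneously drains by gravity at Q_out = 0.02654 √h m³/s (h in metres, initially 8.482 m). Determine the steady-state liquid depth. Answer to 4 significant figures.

3.588 m

A dh/dt = Q_in − 0.02654 √h. Steady state requires inflow = outflow:
Q_in = 0.02654 √h_ss ⇒ √h_ss = 0.05027/0.02654 = 1.89412.
h_ss = 1.89412² = 3.58770 m. (Since h₀ = 8.482 m > h_ss, the level will fall toward this value.)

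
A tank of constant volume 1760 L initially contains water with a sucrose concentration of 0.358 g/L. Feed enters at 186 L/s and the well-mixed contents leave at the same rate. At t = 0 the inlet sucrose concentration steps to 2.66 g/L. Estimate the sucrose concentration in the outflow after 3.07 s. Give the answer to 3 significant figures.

0.996 g/L

Transient balance on the dissolved component: V dC/dt = Q(C_in − C).
Time constant τ = V/Q = 1760/186 = 9.4624 s.
Integrating: C(t) = C_in + (C₀ − C_in) e^(−t/τ).
C(3.07) = 2.66 + (0.358 − 2.66)·e^(−3.07/9.4624) = 2.66 + (-2.3020)·0.72293 = 0.99582 g/L.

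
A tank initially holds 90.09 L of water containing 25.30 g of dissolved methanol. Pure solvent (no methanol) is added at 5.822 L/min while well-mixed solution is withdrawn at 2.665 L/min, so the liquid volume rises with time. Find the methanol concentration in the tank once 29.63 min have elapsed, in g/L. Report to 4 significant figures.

Total volume: dV/dt = Q_in − Q_out = 3.15700 L/min, so V(t) = 90.09 + 3.15700 t and V(29.63) = 183.632 L.
Solute balance: dm/dt = 0 − Q_out C = −Q_out m/V(t).
dm/m = −Q_out dt/(V₀ + 3.15700 t); integrating gives ln(m/m₀) = −(Q_out/(Q_in−Q_out)) ln(V/V₀).
m = m₀ (V₀/V)^(Q_out/(Q_in−Q_out)) = 25.30 × (90.09/183.632)^(0.844156) = 13.8691 g.
C = m/V = 13.8691/183.632 = 0.0755264 g/L.

0.07553 g/L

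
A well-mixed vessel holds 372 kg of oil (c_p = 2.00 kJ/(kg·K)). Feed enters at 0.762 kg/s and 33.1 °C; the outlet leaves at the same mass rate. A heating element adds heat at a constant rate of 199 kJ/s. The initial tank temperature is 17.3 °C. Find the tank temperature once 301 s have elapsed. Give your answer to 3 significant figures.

84.7 °C

Unsteady energy balance on the tank contents: M c_p dT/dt = ṁ c_p (T_in − T) + 199.
Rearrange: dT/dt = (T_ss − T)/τ with τ = M/ṁ = 488.19 s and T_ss = T_in + Q̇/(ṁ c_p) = 163.68 °C.
T approaches T_ss exponentially: T(t) = T_ss + (T₀ − T_ss) e^(−t/τ).
T(301) = 163.68 + (-146.38)·e^(−301/488.19) = 163.68 + (-146.38)·0.53980 = 84.664 °C.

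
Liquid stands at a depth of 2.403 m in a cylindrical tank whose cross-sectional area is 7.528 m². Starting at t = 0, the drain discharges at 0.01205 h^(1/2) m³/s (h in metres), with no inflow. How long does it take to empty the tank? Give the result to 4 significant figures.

Volume balance on the tank: A dh/dt = −0.01205 √h.
This is separable: 2 d(√h)/dt = −0.01205/A, so √h = √h₀ − (0.01205/(2A)) t.
Set h = 0: 2√h₀ = (0.01205/A) t_empty ⇒ t_empty = 2A√h₀/0.01205.
t_empty = 2·7.528·√2.403/0.01205 = 15.0560·1.55016/0.01205 = 1936.87 s.

1937 s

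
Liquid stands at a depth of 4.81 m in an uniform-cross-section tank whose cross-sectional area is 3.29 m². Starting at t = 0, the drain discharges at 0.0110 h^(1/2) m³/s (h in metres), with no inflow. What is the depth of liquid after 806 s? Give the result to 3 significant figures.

A dh/dt = −Q_out = −0.0110 √h.
∫ h^(−1/2) dh = −(0.0110/A) ∫ dt, giving 2√h = 2√h₀ − (0.0110/A) t.
√h = √4.81 − 0.0110·806/(2·3.29) = 2.1932 − 1.3474 = 0.84575.
h = 0.84575² = 0.71530 m.

0.715 m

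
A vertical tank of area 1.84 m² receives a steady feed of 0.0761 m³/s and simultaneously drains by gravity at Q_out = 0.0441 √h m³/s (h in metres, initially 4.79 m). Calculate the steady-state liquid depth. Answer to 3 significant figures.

2.98 m

Volume balance on the tank: A dh/dt = Q_in − 0.0441 √h. At steady state dh/dt = 0:
Q_in = 0.0441 √h_ss ⇒ √h_ss = 0.0761/0.0441 = 1.7256.
h_ss = 1.7256² = 2.9778 m. (Since h₀ = 4.79 m > h_ss, the level will fall toward this value.)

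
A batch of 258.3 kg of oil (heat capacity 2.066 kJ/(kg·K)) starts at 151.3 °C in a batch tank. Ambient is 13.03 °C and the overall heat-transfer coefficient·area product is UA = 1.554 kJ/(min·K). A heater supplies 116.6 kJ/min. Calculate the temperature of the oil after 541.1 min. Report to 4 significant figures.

M c_p dT/dt = −UA(T − T_amb) + Q̇.
dT/dt = (T_ss − T)/τ with T_ss = T_amb + Q̇/UA = 13.03 + 116.6/1.554 = 88.0622 °C, τ = M c_p/UA = 258.3·2.066/1.554 = 343.403 min.
Integrating: T(t) = T_ss + (T₀ − T_ss) e^(−t/τ).
T(541.1) = 88.0622 + (63.2378)·0.206862 = 101.144 °C.

101.1 °C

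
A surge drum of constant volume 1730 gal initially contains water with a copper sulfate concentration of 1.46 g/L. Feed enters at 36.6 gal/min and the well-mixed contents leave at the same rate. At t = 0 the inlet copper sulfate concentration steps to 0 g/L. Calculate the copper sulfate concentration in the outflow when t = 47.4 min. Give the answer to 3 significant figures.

0.536 g/L

Accumulation = in − out for the solute gives V dC/dt = Q(C_in − C).
So dC/dt = (C_in − C)/τ with τ = V/Q = 1730/36.6 = 47.268 min.
Integrating: C(t) = C_in + (C₀ − C_in) e^(−t/τ).
C(47.4) = 0 + (1.46 − 0)·e^(−47.4/47.268) = 0 + (1.4600)·0.36685 = 0.53560 g/L.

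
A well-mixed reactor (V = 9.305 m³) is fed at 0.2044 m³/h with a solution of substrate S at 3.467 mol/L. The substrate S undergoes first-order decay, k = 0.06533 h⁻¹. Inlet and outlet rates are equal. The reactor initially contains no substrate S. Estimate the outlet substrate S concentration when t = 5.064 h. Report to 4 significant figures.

0.3117 mol/L

Species balance: V dC/dt = Q C_in − Q C − k V C.
This is linear with rate a = Q/V + k = 0.0872967 h⁻¹.
C_ss = Q C_in/(Q + kV) = 0.872410 mol/L; C(t) = C_ss + (C₀ − C_ss) e^(−a t).
C(5.064) = 0.872410 + (-0.872410)·e^(−0.0872967·5.064) = 0.872410 + (-0.872410)·0.642704 = 0.311708 mol/L.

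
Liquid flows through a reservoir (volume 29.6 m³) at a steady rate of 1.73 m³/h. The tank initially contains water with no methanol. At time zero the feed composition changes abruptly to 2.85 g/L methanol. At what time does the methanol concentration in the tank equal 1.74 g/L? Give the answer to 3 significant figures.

16.1 h

Accumulation = in − out for the solute gives V dC/dt = Q(C_in − C), so τ = V/Q = 17.110 h.
C(t) = C_in + (C₀ − C_in) e^(−t/τ). Set C = 1.74 and solve for t:
e^(−t/τ) = (C − C_in)/(C₀ − C_in) = (1.74 − 2.85)/(0 − 2.85) = 0.38947
t = −τ ln(…) = 17.110 × 0.94296 = 16.134 h.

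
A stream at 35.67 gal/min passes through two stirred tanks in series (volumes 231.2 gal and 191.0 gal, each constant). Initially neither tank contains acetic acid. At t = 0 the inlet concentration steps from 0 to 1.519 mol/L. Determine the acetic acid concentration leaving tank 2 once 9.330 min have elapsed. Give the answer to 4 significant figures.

Each tank obeys Vᵢ dCᵢ/dt = Q(Cᵢ₋₁ − Cᵢ), so τᵢ = Vᵢ/Q.
τ₁ = 231.2/35.67 = 6.48164 min; τ₂ = 191.0/35.67 = 5.35464 min.
Tank 1: C₁ = C_in(1 − e^(−t/τ₁)). Tank 2 (τ₁ ≠ τ₂): C₂ = C_in[1 − (τ₁ e^(−t/τ₁) − τ₂ e^(−t/τ₂))/(τ₁ − τ₂)].
At t = 9.330: e^(−t/τ₁) = 0.237058, e^(−t/τ₂) = 0.175097.
C₂ = 1.519·[1 − (6.48164·0.237058 − 5.35464·0.175097)/(1.12700)] = 1.519·0.468552 = 0.711730 mol/L.

0.7117 mol/L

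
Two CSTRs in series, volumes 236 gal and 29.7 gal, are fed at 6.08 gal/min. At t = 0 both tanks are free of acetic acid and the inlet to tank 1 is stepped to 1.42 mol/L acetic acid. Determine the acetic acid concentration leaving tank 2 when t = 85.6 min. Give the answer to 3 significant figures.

1.24 mol/L

Each tank obeys Vᵢ dCᵢ/dt = Q(Cᵢ₋₁ − Cᵢ), so τᵢ = Vᵢ/Q.
τ₁ = 236/6.08 = 38.816 min; τ₂ = 29.7/6.08 = 4.8849 min.
Solving the cascade with C₁(0)=C₂(0)=0 gives C₂(t) = C_in[1 − (τ₁ e^(−t/τ₁) − τ₂ e^(−t/τ₂))/(τ₁ − τ₂)].
At t = 85.6: e^(−t/τ₁) = 0.11022, e^(−t/τ₂) = 2.4527e-08.
C₂ = 1.42·[1 − (38.816·0.11022 − 4.8849·2.4527e-08)/(33.931)] = 1.42·0.87391 = 1.2410 mol/L.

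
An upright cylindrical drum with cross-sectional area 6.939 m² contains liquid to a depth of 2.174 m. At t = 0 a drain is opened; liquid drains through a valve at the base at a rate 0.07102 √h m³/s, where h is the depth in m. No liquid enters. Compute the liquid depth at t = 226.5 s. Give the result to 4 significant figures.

A dh/dt = −Q_out = −0.07102 √h.
Separate and integrate: 2(√h − √h₀) = −(0.07102/A) t.
√h = √2.174 − 0.07102·226.5/(2·6.939) = 1.47445 − 1.15910 = 0.315346.
h = 0.315346² = 0.0994432 m.

0.09944 m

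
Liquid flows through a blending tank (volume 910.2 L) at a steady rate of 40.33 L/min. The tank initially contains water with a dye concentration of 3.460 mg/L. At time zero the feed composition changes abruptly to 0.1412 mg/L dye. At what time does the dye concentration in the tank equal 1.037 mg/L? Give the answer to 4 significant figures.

Species balance: V dC/dt = Q(C_in − C) ⇒ τ = V/Q = 22.5688 min.
C(t) = C_in + (C₀ − C_in) e^(−t/τ). Set C = 1.037 and solve for t:
e^(−t/τ) = (C − C_in)/(C₀ − C_in) = (1.037 − 0.1412)/(3.460 − 0.1412) = 0.269917
t = −τ ln(…) = 22.5688 × 1.30964 = 29.5570 min.

29.56 min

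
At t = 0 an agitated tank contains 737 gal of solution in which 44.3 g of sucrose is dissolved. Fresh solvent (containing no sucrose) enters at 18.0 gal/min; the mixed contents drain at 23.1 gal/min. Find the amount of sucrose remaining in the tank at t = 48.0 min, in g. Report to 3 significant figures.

Total volume: dV/dt = Q_in − Q_out = -5.1000 gal/min, so V(t) = 737 − 5.1000 t and V(48.0) = 492.20 gal.
Solute balance: dm/dt = 0 − Q_out C = −Q_out m/V(t).
Separate: dm/m = −Q_out dt/V(t) ⇒ ln(m/m₀) = −(Q_out/(Q_in−Q_out)) ln(V/V₀).
m = m₀ (V₀/V)^(Q_out/(Q_in−Q_out)) = 44.3 × (737/492.20)^(-4.5294) = 7.1167 g.

7.12 g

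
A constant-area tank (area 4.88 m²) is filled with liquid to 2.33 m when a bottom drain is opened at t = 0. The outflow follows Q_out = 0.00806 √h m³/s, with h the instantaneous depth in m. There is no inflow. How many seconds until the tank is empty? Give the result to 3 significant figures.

Unsteady balance on liquid volume: A dh/dt = −0.00806 √h.
∫ h^(−1/2) dh = −(0.00806/A) ∫ dt, giving 2√h = 2√h₀ − (0.00806/A) t.
Set h = 0: 2√h₀ = (0.00806/A) t_empty ⇒ t_empty = 2A√h₀/0.00806.
t_empty = 2·4.88·√2.33/0.00806 = 9.7600·1.5264/0.00806 = 1848.4 s.

1850 s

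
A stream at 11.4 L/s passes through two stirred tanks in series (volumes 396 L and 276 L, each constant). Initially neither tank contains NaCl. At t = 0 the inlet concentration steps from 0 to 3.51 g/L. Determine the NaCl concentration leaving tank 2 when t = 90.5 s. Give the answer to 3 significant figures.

Each tank obeys Vᵢ dCᵢ/dt = Q(Cᵢ₋₁ − Cᵢ), so τᵢ = Vᵢ/Q.
τ₁ = 396/11.4 = 34.737 s; τ₂ = 276/11.4 = 24.211 s.
Solving the cascade with C₁(0)=C₂(0)=0 gives C₂(t) = C_in[1 − (τ₁ e^(−t/τ₁) − τ₂ e^(−t/τ₂))/(τ₁ − τ₂)].
At t = 90.5: e^(−t/τ₁) = 0.073881, e^(−t/τ₂) = 0.023801.
C₂ = 3.51·[1 − (34.737·0.073881 − 24.211·0.023801)/(10.526)] = 3.51·0.81093 = 2.8464 g/L.

2.85 g/L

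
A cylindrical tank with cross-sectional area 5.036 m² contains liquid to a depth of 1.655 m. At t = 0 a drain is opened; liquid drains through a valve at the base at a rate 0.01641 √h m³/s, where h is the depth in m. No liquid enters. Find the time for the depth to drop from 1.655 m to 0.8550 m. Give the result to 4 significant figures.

A dh/dt = −Q_out = −0.01641 √h.
This is separable: 2 d(√h)/dt = −0.01641/A, so √h = √h₀ − (0.01641/(2A)) t.
t = 2A(√h₀ − √h)/0.01641 = 2·5.036·(√1.655 − √0.8550)/0.01641
  = 10.0720 × (1.28647 − 0.924662) / 0.01641 = 222.066 s.

222.1 s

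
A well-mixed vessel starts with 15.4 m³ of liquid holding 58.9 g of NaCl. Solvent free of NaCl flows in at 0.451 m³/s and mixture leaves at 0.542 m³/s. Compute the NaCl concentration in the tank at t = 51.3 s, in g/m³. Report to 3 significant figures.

Total volume: dV/dt = Q_in − Q_out = -0.091000 m³/s, so V(t) = 15.4 − 0.091000 t and V(51.3) = 10.732 m³.
Species balance (pure solvent in): dm/dt = −Q_out · m/V(t).
dm/m = −Q_out dt/(V₀ − 0.091000 t); integrating gives ln(m/m₀) = −(Q_out/(Q_in−Q_out)) ln(V/V₀).
m = m₀ (V₀/V)^(Q_out/(Q_in−Q_out)) = 58.9 × (15.4/10.732)^(-5.9560) = 6.8533 g.
C = m/V = 6.8533/10.732 = 0.63860 g/m³.

0.639 g/m³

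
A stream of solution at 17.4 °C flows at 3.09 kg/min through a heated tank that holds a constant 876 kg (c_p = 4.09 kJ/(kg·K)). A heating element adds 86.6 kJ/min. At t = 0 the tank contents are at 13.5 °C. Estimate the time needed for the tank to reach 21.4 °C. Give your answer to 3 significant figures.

M c_p dT/dt = ṁ c_p (T_in − T) + Q̇.
τ = M/ṁ = 283.50 min; T_ss = T_in + Q̇/(ṁ c_p) = 24.252 °C.
T(t) = T_ss + (T₀ − T_ss) e^(−t/τ). Set T = 21.4:
e^(−t/τ) = (21.4 − 24.252)/(13.5 − 24.252) = 0.26527
t = −283.50 · ln(0.26527) = 376.20 min.

376 min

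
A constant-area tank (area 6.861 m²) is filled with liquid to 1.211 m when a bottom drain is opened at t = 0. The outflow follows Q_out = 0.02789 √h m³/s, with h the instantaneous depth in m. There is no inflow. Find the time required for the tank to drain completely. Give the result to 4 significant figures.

A dh/dt = −Q_out = −0.02789 √h.
∫ h^(−1/2) dh = −(0.02789/A) ∫ dt, giving 2√h = 2√h₀ − (0.02789/A) t.
Set h = 0: 2√h₀ = (0.02789/A) t_empty ⇒ t_empty = 2A√h₀/0.02789.
t_empty = 2·6.861·√1.211/0.02789 = 13.7220·1.10045/0.02789 = 541.428 s.

541.4 s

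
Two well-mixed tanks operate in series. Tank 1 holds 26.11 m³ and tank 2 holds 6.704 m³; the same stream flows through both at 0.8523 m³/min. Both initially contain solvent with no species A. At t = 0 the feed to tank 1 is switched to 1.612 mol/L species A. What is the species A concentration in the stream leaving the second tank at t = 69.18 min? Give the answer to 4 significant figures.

Time constants: τᵢ = Vᵢ/Q for each well-mixed tank.
τ₁ = 26.11/0.8523 = 30.6348 min; τ₂ = 6.704/0.8523 = 7.86577 min.
Tank 1: C₁ = C_in(1 − e^(−t/τ₁)). Tank 2 (τ₁ ≠ τ₂): C₂ = C_in[1 − (τ₁ e^(−t/τ₁) − τ₂ e^(−t/τ₂))/(τ₁ − τ₂)].
At t = 69.18: e^(−t/τ₁) = 0.104536, e^(−t/τ₂) = 0.000151479.
C₂ = 1.612·[1 − (30.6348·0.104536 − 7.86577·0.000151479)/(22.7690)] = 1.612·0.859403 = 1.38536 mol/L.

1.385 mol/L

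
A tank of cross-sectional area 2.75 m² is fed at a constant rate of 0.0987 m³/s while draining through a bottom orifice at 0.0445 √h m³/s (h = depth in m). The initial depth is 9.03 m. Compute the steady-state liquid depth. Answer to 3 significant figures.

Mass balance (ρ constant): A dh/dt = Q_in − 0.0445 √h. At steady state dh/dt = 0:
Q_in = 0.0445 √h_ss ⇒ √h_ss = 0.0987/0.0445 = 2.2180.
h_ss = 2.2180² = 4.9194 m. (Since h₀ = 9.03 m > h_ss, the level will fall toward this value.)

4.92 m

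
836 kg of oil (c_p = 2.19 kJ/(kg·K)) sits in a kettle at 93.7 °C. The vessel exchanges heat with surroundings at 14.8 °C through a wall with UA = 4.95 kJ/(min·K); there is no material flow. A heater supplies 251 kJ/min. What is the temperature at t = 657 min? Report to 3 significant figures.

M c_p dT/dt = −UA(T − T_amb) + Q̇.
dT/dt = (T_ss − T)/τ with T_ss = T_amb + Q̇/UA = 14.8 + 251/4.95 = 65.507 °C, τ = M c_p/UA = 836·2.19/4.95 = 369.87 min.
Integrating: T(t) = T_ss + (T₀ − T_ss) e^(−t/τ).
T(657) = 65.507 + (28.193)·0.16926 = 70.279 °C.

70.3 °C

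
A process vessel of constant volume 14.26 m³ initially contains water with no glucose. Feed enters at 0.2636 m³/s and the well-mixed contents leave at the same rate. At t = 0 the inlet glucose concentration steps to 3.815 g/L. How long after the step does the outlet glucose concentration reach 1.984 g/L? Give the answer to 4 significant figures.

Species balance: V dC/dt = Q(C_in − C) ⇒ τ = V/Q = 54.0971 s.
C(t) = C_in + (C₀ − C_in) e^(−t/τ). Set C = 1.984 and solve for t:
e^(−t/τ) = (C − C_in)/(C₀ − C_in) = (1.984 − 3.815)/(0 − 3.815) = 0.479948
t = −τ ln(…) = 54.0971 × 0.734078 = 39.7115 s.

39.71 s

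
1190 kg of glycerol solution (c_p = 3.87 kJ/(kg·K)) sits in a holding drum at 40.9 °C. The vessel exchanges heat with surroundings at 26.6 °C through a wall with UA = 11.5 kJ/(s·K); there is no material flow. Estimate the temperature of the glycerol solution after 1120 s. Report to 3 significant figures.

27.5 °C

M c_p dT/dt = −UA(T − T_amb).
dT/dt = (T_ss − T)/τ with T_ss = T_amb = 26.600 °C, τ = M c_p/UA = 1190·3.87/11.5 = 400.46 s.
T approaches T_ss exponentially: T(t) = T_ss + (T₀ − T_ss) e^(−t/τ).
T(1120) = 26.600 + (14.300)·0.061006 = 27.472 °C.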